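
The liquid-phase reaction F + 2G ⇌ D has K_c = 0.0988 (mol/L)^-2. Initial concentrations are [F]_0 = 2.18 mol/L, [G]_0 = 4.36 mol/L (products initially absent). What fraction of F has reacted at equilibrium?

X = 0.402

Let X = conversion of F; extent ξ = 2.18·X mol/L.
Concentrations: [F] = 2.18 − 2.18X; [G] = 4.36 − 4.36X; [D] = 2.18X.
K_c = [D] / ([F] [G]^2).
Solving K_c = 0.0988 for X ∈ (0,1): X = 0.402.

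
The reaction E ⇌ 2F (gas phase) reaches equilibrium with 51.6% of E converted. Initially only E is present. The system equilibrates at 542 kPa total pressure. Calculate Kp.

Kp = 787 kPa

Basis: 1 mol E initially; let X = conversion of E. Extent ξ = X.
Moles: n_E = 1 − X; n_F = 2X.
Total moles n_T = 1 + X.
At X = 0.516: n_E = 0.484, n_F = 1.03, n_T = 1.52.
p_i = (n_i/n_T)·P. Kp = p_F^2 / (p_E) = 787 kPa.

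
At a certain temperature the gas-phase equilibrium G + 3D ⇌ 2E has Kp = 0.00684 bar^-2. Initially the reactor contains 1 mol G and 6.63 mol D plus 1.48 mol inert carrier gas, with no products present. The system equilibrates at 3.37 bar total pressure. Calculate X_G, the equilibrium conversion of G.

X = 0.210

Basis: 1 mol G initially; let X = conversion of G. Extent ξ = X.
Moles: n_G = 1 − X; n_D = 6.63 − 3X; n_E = 2X; n_I = 1.48 (inert).
n_T = Σnᵢ = 9.11 − 2X.
With p_i = (n_i/n_T)P, Kp = p_E^2 / (p_G p_D^3).
Equating to 0.00684 bar^-2 and solving on 0 < X < 1: X = 0.210.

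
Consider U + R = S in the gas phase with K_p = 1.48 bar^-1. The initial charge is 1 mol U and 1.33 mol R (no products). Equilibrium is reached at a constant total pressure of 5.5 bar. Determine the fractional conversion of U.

Take 1 mol U as basis and let X be its fractional conversion, so ξ = X.
At extent ξ: n_U = 1 − X; n_R = 1.33 − X; n_S = X.
n_T = Σnᵢ = 2.33 − X.
y_i = n_i/n_T, p_i = y_i·P. K_p = p_S / (p_U p_R).
This yields a degree-2 equation in X; solving on (0,1), X = 0.749.

X = 0.749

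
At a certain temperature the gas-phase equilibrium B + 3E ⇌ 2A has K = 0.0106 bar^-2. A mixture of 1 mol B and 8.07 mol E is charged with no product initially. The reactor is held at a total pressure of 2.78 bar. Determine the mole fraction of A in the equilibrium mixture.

y_A = 0.065

Take 1 mol B as basis and let X be its fractional conversion, so ξ = X.
Mole table: n_B = 1 − X; n_E = 8.07 − 3X; n_A = 2X.
Summing: n_T = 9.07 − 2X.
Mole fractions y_i = n_i/n_T; K = p_A^2 / (p_B p_E^3) with p_i = y_i·P.
Substituting and setting equal to 0.0106 bar^-2 gives a polynomial in X; the root in (0,1) is X = 0.278.
Then n_A = 0.556, n_T = 8.51, so y_A = 0.065.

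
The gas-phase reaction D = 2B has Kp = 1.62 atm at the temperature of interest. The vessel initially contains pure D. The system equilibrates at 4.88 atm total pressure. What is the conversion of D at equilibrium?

Basis: 1 mol D initially; let X = conversion of D. Extent ξ = X.
At extent ξ: n_D = 1 − X; n_B = 2X.
n_T = Σnᵢ = 1 + X.
Mole fractions y_i = n_i/n_T; Kp = p_B^2 / (p_D) with p_i = y_i·P.
This yields a degree-2 equation in X; solving on (0,1), X = 0.277.

X = 0.277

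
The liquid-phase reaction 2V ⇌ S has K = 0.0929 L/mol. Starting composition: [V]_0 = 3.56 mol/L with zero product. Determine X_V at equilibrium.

Let X = conversion of V; extent ξ = 3.56X/2 mol/L.
Concentrations: [V] = 3.56 − 3.56X; [S] = 1.78X.
K = [S] / ([V]^2).
Setting equal to 0.0929 and solving for X on (0,1) gives X = 0.313.

X = 0.313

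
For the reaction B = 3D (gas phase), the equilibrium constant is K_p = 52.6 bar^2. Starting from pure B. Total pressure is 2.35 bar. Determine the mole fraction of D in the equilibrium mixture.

y_D = 0.919

Take 1 mol B as basis and let X be its fractional conversion, so ξ = X.
At extent ξ: n_B = 1 − X; n_D = 3X.
Total moles n_T = 1 + 2X.
Mole fractions y_i = n_i/n_T; K_p = p_D^3 / (p_B) with p_i = y_i·P.
This yields a degree-3 equation in X; solving on (0,1), X = 0.790.
Then n_D = 2.37, n_T = 2.58, so y_D = 0.919.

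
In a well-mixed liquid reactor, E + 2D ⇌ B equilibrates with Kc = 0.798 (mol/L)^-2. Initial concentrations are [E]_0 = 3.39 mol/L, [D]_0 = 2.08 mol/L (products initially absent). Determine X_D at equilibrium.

Let X = conversion of D; extent ξ = 2.08X/2 mol/L.
Concentrations: [E] = 3.39 − 1.04X; [D] = 2.08 − 2.08X; [B] = 1.04X.
Kc = [B] / ([E] [D]^2).
Setting equal to 0.798 and solving for X on (0,1) gives X = 0.715.

X = 0.715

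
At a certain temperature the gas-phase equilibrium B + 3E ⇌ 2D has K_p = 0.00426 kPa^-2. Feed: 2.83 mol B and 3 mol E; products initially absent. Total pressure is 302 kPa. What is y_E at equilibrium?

Take 3 mol E as basis and let X be its fractional conversion, so ξ = X.
Moles: n_B = 2.83 − X; n_E = 3 − 3X; n_D = 2X.
Total moles n_T = 5.83 − 2X.
y_i = n_i/n_T, p_i = y_i·P. K_p = p_D^2 / (p_B p_E^3).
Substituting and setting equal to 0.00426 kPa^-2 gives a polynomial in X; the root in (0,1) is X = 0.865.
Then n_E = 0.404, n_T = 4.1, so y_E = 0.099.

y_E = 0.099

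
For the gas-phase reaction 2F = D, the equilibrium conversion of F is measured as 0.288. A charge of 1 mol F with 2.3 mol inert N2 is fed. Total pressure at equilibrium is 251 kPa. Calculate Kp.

Let X = conversion of F (basis 1 mol F); extent of reaction ξ = 0.5X.
At extent ξ: n_F = 1 − X; n_D = 0.5X; n_I = 2.3 (inert).
n_T = Σnᵢ = 3.3 − 0.5X.
At X = 0.288: n_F = 0.712, n_D = 0.144, n_T = 3.16.
p_i = (n_i/n_T)·P. Kp = p_D / (p_F^2) = 0.00357 kPa^-1.

Kp = 0.00357 kPa^-1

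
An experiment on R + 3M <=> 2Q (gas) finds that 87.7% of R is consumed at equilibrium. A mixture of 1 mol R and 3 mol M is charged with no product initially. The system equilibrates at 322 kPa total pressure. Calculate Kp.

Let X = conversion of R (basis 1 mol R); extent of reaction ξ = X.
Species balance: n_R = 1 − X; n_M = 3 − 3X; n_Q = 2X.
Summing: n_T = 4 − 2X.
At X = 0.877: n_R = 0.123, n_M = 0.369, n_Q = 1.75, n_T = 2.25.
p_i = (n_i/n_T)·P. Kp = p_Q^2 / (p_R p_M^3) = 0.0242 kPa^-2.

Kp = 0.0242 kPa^-2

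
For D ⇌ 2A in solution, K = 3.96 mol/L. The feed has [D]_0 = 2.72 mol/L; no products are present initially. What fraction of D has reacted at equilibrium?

Let X = conversion of D; extent ξ = 2.72·X mol/L.
Concentrations: [D] = 2.72 − 2.72X; [A] = 5.44X.
K = [A]^2 / ([D]).
Solving K = 3.96 for X ∈ (0,1): X = 0.448.

X = 0.448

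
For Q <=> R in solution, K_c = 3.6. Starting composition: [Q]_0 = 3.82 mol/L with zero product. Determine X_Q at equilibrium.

Let X = conversion of Q; extent ξ = 3.82·X mol/L.
Concentrations: [Q] = 3.82 − 3.82X; [R] = 3.82X.
K_c = [R] / ([Q]).
This equals 3.6 at X = 0.783 (the root in 0 < X < 1).

X = 0.783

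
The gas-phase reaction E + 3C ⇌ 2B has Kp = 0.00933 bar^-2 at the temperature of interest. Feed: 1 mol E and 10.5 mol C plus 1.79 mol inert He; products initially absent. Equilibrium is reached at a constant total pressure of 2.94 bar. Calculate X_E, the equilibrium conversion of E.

Take 1 mol E as basis and let X be its fractional conversion, so ξ = X.
At extent ξ: n_E = 1 − X; n_C = 10.5 − 3X; n_B = 2X; n_I = 1.79 (inert).
n_T = Σnᵢ = 13.3 − 2X.
With p_i = (n_i/n_T)P, Kp = p_B^2 / (p_E p_C^3).
Equating to 0.00933 bar^-2 and solving on 0 < X < 1: X = 0.283.

X = 0.283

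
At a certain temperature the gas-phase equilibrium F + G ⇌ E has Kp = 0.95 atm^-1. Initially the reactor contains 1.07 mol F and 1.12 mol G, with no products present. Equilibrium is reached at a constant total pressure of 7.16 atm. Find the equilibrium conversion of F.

X = 0.656

Let X = conversion of F (basis 1.07 mol F); extent of reaction ξ = 1.07X.
Moles: n_F = 1.07 − 1.07X; n_G = 1.12 − 1.07X; n_E = 1.07X.
Total moles n_T = 2.19 − 1.07X.
Mole fractions y_i = n_i/n_T; Kp = p_E / (p_F p_G) with p_i = y_i·P.
Substituting and setting equal to 0.95 atm^-1 gives a polynomial in X; the root in (0,1) is X = 0.656.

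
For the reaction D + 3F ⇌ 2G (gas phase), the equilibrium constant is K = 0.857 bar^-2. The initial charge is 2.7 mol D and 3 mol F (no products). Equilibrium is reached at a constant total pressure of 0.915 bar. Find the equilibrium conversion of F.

X = 0.352

Basis: 3 mol F initially; let X = conversion of F. Extent ξ = X.
At extent ξ: n_D = 2.7 − X; n_F = 3 − 3X; n_G = 2X.
n_T = Σnᵢ = 5.7 − 2X.
y_i = n_i/n_T, p_i = y_i·P. K = p_G^2 / (p_D p_F^3).
Substituting and setting equal to 0.857 bar^-2 gives a polynomial in X; the root in (0,1) is X = 0.352.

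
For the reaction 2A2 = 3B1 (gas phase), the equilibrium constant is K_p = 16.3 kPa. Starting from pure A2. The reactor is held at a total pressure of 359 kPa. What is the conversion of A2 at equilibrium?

Let X = conversion of A2 (basis 1 mol A2); extent of reaction ξ = 0.5X.
At extent ξ: n_A2 = 1 − X; n_B1 = 1.5X.
n_T = Σnᵢ = 1 + 0.5X.
y_i = n_i/n_T, p_i = y_i·P. K_p = p_B1^3 / (p_A2^2).
Equating to 16.3 kPa and solving on 0 < X < 1: X = 0.210.

X = 0.210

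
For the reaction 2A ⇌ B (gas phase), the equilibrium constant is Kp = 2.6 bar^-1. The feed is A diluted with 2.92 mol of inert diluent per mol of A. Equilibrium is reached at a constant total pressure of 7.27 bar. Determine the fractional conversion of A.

Take 1 mol A as basis and let X be its fractional conversion, so ξ = 0.5X.
Mole table: n_A = 1 − X; n_B = 0.5X; n_I = 2.92 (inert).
Total moles n_T = 3.92 − 0.5X.
With p_i = (n_i/n_T)P, Kp = p_B / (p_A^2).
Setting this equal to 2.6 bar^-1 and taking the physical root (0 < X < 1) gives X = 0.737.

X = 0.737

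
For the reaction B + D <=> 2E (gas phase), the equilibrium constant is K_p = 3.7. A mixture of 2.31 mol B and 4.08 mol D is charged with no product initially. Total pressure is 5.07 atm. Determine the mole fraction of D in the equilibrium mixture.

y_D = 0.412

Take 2.31 mol B as basis and let X be its fractional conversion, so ξ = 2.31X.
At extent ξ: n_B = 2.31 − 2.31X; n_D = 4.08 − 2.31X; n_E = 4.62X.
n_T stays at 6.39 (no change in mole number).
With p_i = (n_i/n_T)P, K_p = p_E^2 / (p_B p_D).
Substituting and setting equal to 3.7 gives a polynomial in X; the root in (0,1) is X = 0.627.
Then n_D = 2.63, n_T = 6.39, so y_D = 0.412.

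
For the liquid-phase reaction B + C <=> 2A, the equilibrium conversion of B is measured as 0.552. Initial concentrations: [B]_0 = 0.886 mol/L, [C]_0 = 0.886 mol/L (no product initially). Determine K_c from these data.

Let X = conversion of B.
Concentrations: [B] = 0.886 − 0.886X; [C] = 0.886 − 0.886X; [A] = 1.77X.
At X = 0.552: [B] = 0.397, [C] = 0.397, [A] = 0.978.
K_c = [A]^2 / ([B] [C]) = 6.07.

K_c = 6.07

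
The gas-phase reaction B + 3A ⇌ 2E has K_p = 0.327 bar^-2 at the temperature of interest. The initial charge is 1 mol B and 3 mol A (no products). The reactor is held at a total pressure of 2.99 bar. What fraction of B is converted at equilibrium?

Basis: 1 mol B initially; let X = conversion of B. Extent ξ = X.
Species balance: n_B = 1 − X; n_A = 3 − 3X; n_E = 2X.
Summing: n_T = 4 − 2X.
Mole fractions y_i = n_i/n_T; K_p = p_E^2 / (p_B p_A^3) with p_i = y_i·P.
Equating to 0.327 bar^-2 and solving on 0 < X < 1: X = 0.443.

X = 0.443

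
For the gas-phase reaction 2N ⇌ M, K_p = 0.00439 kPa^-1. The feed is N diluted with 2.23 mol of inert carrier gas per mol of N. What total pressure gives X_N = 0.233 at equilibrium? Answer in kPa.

Let X = conversion of N (basis 1 mol N); extent of reaction ξ = 0.5X.
Species balance: n_N = 1 − X; n_M = 0.5X; n_I = 2.23 (inert).
Total moles n_T = 3.23 − 0.5X.
K_p = p_M / (p_N^2) with p_i = (n_i/n_T)·P.
At X = 0.233: the mole-fraction product g(X) = Π y_i^ν_i = 0.6166. Since K_p = g(X)·P^{-1}, P = (g/K_p)^(1/1) = (0.6166/0.00439)^(1/1) = 140 kPa.

P = 140 kPa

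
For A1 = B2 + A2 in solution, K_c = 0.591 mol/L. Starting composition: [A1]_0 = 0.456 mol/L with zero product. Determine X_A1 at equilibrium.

X = 0.662

Let X = conversion of A1; extent ξ = 0.456·X mol/L.
Concentrations: [A1] = 0.456 − 0.456X; [B2] = 0.456X; [A2] = 0.456X.
K_c = [B2] [A2] / ([A1]).
Setting equal to 0.591 and solving for X on (0,1) gives X = 0.662.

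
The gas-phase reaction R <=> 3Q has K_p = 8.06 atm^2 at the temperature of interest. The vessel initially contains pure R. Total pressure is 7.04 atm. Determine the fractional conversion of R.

Take 1 mol R as basis and let X be its fractional conversion, so ξ = X.
Species balance: n_R = 1 − X; n_Q = 3X.
Total moles n_T = 1 + 2X.
y_i = n_i/n_T, p_i = y_i·P. K_p = p_Q^3 / (p_R).
Setting this equal to 8.06 atm^2 and taking the physical root (0 < X < 1) gives X = 0.213.

X = 0.213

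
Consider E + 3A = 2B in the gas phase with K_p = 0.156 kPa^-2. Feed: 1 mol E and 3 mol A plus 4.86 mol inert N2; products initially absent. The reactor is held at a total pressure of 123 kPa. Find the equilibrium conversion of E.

Basis: 1 mol E initially; let X = conversion of E. Extent ξ = X.
Moles: n_E = 1 − X; n_A = 3 − 3X; n_B = 2X; n_I = 4.86 (inert).
Total moles n_T = 8.86 − 2X.
With p_i = (n_i/n_T)P, K_p = p_B^2 / (p_E p_A^3).
Setting this equal to 0.156 kPa^-2 and taking the physical root (0 < X < 1) gives X = 0.787.

X = 0.787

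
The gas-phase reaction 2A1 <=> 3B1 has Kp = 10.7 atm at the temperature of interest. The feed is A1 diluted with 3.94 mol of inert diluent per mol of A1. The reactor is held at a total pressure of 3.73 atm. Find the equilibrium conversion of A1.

Let X = conversion of A1 (basis 1 mol A1); extent of reaction ξ = 0.5X.
Species balance: n_A1 = 1 − X; n_B1 = 1.5X; n_I = 3.94 (inert).
n_T = Σnᵢ = 4.94 + 0.5X.
With p_i = (n_i/n_T)P, Kp = p_B1^3 / (p_A1^2).
Equating to 10.7 atm and solving on 0 < X < 1: X = 0.715.

X = 0.715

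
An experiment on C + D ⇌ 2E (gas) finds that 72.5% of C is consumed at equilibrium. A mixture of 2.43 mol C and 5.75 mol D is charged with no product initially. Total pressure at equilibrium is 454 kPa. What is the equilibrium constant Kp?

Take 2.43 mol C as basis and let X be its fractional conversion, so ξ = 2.43X.
Mole table: n_C = 2.43 − 2.43X; n_D = 5.75 − 2.43X; n_E = 4.86X.
Total moles n_T = 8.18 (Δν = 0, constant).
At X = 0.725: n_C = 0.668, n_D = 3.99, n_E = 3.52, n_T = 8.18.
p_i = (n_i/n_T)·P. Kp = p_E^2 / (p_C p_D) = 4.66.

Kp = 4.66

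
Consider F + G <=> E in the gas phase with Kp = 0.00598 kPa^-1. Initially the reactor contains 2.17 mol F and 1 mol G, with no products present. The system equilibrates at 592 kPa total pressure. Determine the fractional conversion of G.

X = 0.679

Take 1 mol G as basis and let X be its fractional conversion, so ξ = X.
Mole table: n_F = 2.17 − X; n_G = 1 − X; n_E = X.
n_T = Σnᵢ = 3.17 − X.
With p_i = (n_i/n_T)P, Kp = p_E / (p_F p_G).
Equating to 0.00598 kPa^-1 and solving on 0 < X < 1: X = 0.679.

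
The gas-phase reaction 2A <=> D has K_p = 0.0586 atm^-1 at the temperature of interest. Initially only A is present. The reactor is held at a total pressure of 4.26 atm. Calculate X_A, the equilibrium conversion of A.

X = 0.293

Take 1 mol A as basis and let X be its fractional conversion, so ξ = 0.5X.
Mole table: n_A = 1 − X; n_D = 0.5X.
Summing: n_T = 1 − 0.5X.
y_i = n_i/n_T, p_i = y_i·P. K_p = p_D / (p_A^2).
Substituting and setting equal to 0.0586 atm^-1 gives a polynomial in X; the root in (0,1) is X = 0.293.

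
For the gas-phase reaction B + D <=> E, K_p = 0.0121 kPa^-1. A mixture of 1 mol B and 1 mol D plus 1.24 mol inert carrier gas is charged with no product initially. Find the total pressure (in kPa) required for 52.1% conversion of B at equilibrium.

P = 510 kPa

Take 1 mol B as basis and let X be its fractional conversion, so ξ = X.
Moles: n_B = 1 − X; n_D = 1 − X; n_E = X; n_I = 1.24 (inert).
Summing: n_T = 3.24 − X.
K_p = p_E / (p_B p_D) with p_i = (n_i/n_T)·P.
At X = 0.521: the mole-fraction product g(X) = Π y_i^ν_i = 6.174. Since K_p = g(X)·P^{-1}, P = (g/K_p)^(1/1) = (6.174/0.0121)^(1/1) = 510 kPa.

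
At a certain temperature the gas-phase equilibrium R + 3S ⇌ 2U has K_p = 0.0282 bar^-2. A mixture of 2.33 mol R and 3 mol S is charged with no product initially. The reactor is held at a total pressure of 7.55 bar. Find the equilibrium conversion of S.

X = 0.433

Basis: 3 mol S initially; let X = conversion of S. Extent ξ = X.
Mole table: n_R = 2.33 − X; n_S = 3 − 3X; n_U = 2X.
Total moles n_T = 5.33 − 2X.
y_i = n_i/n_T, p_i = y_i·P. K_p = p_U^2 / (p_R p_S^3).
This yields a degree-4 equation in X; solving on (0,1), X = 0.433.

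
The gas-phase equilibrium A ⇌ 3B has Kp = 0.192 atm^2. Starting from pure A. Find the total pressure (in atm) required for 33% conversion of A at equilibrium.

Basis: 1 mol A initially; let X = conversion of A. Extent ξ = X.
Moles: n_A = 1 − X; n_B = 3X.
Total moles n_T = 1 + 2X.
Kp = p_B^3 / (p_A) with p_i = (n_i/n_T)·P.
At X = 0.33: the mole-fraction product g(X) = Π y_i^ν_i = 0.5256. Since Kp = g(X)·P^{2}, P = (Kp/g)^(1/2) = (0.192/0.5256)^(1/2) = 0.604 atm.

P = 0.604 atm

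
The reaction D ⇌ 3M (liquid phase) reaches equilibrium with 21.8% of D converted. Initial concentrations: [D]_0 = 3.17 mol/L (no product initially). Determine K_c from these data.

K_c = 3.59 (mol/L)^2

Let X = conversion of D.
Concentrations: [D] = 3.17 − 3.17X; [M] = 9.51X.
At X = 0.218: [D] = 2.48, [M] = 2.07.
K_c = [M]^3 / ([D]) = 3.59 (mol/L)^2.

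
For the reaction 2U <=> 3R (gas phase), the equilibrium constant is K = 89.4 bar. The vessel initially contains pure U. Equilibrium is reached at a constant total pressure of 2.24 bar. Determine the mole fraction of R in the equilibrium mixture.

y_R = 0.871

Let X = conversion of U (basis 1 mol U); extent of reaction ξ = 0.5X.
Moles: n_U = 1 − X; n_R = 1.5X.
Summing: n_T = 1 + 0.5X.
With p_i = (n_i/n_T)P, K = p_R^3 / (p_U^2).
This yields a degree-3 equation in X; solving on (0,1), X = 0.819.
Then n_R = 1.23, n_T = 1.41, so y_R = 0.871.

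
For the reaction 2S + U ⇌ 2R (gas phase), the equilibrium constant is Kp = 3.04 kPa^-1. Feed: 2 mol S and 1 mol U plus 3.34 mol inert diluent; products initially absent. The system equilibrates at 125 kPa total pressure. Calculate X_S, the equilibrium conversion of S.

X = 0.791

Let X = conversion of S (basis 2 mol S); extent of reaction ξ = X.
Species balance: n_S = 2 − 2X; n_U = 1 − X; n_R = 2X; n_I = 3.34 (inert).
n_T = Σnᵢ = 6.34 − X.
y_i = n_i/n_T, p_i = y_i·P. Kp = p_R^2 / (p_S^2 p_U).
Equating to 3.04 kPa^-1 and solving on 0 < X < 1: X = 0.791.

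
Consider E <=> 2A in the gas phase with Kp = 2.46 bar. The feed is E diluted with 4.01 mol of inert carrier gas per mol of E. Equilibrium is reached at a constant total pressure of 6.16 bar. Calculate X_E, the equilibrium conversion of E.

Let X = conversion of E (basis 1 mol E); extent of reaction ξ = X.
Species balance: n_E = 1 − X; n_A = 2X; n_I = 4.01 (inert).
n_T = Σnᵢ = 5.01 + X.
Mole fractions y_i = n_i/n_T; Kp = p_A^2 / (p_E) with p_i = y_i·P.
This yields a degree-2 equation in X; solving on (0,1), X = 0.517.

X = 0.517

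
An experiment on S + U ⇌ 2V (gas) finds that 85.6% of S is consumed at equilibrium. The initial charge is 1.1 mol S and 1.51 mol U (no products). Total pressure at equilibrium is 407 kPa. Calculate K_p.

K_p = 39.4

Basis: 1.1 mol S initially; let X = conversion of S. Extent ξ = 1.1X.
Moles: n_S = 1.1 − 1.1X; n_U = 1.51 − 1.1X; n_V = 2.2X.
n_T stays at 2.61 (no change in mole number).
At X = 0.856: n_S = 0.158, n_U = 0.568, n_V = 1.88, n_T = 2.61.
p_i = (n_i/n_T)·P. K_p = p_V^2 / (p_S p_U) = 39.4.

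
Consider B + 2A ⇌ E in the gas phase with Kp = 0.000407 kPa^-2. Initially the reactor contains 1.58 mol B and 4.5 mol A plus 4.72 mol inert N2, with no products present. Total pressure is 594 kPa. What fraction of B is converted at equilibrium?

Let X = conversion of B (basis 1.58 mol B); extent of reaction ξ = 1.58X.
Species balance: n_B = 1.58 − 1.58X; n_A = 4.5 − 3.16X; n_E = 1.58X; n_I = 4.72 (inert).
Summing: n_T = 10.8 − 3.16X.
Mole fractions y_i = n_i/n_T; Kp = p_E / (p_B p_A^2) with p_i = y_i·P.
Equating to 0.000407 kPa^-2 and solving on 0 < X < 1: X = 0.871.

X = 0.871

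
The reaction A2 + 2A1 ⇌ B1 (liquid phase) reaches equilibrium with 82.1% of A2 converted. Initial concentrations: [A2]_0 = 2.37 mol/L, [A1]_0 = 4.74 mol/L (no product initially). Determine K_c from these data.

Let X = conversion of A2.
Concentrations: [A2] = 2.37 − 2.37X; [A1] = 4.74 − 4.74X; [B1] = 2.37X.
At X = 0.821: [A2] = 0.424, [A1] = 0.848, [B1] = 1.95.
K_c = [B1] / ([A2] [A1]^2) = 6.37 (mol/L)^-2.

K_c = 6.37 (mol/L)^-2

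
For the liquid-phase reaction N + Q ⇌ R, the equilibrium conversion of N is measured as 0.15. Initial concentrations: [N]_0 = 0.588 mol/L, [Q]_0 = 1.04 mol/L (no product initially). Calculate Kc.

Let X = conversion of N.
Concentrations: [N] = 0.588 − 0.588X; [Q] = 1.04 − 0.588X; [R] = 0.588X.
At X = 0.15: [N] = 0.5, [Q] = 0.952, [R] = 0.0882.
Kc = [R] / ([N] [Q]) = 0.185 L/mol.

Kc = 0.185 L/mol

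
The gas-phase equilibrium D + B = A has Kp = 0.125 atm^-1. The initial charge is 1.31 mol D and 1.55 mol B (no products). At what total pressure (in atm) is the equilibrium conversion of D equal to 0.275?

Let X = conversion of D (basis 1.31 mol D); extent of reaction ξ = 1.31X.
Moles: n_D = 1.31 − 1.31X; n_B = 1.55 − 1.31X; n_A = 1.31X.
Summing: n_T = 2.86 − 1.31X.
Kp = p_A / (p_D p_B) with p_i = (n_i/n_T)·P.
At X = 0.275: the mole-fraction product g(X) = Π y_i^ν_i = 0.797. Since Kp = g(X)·P^{-1}, P = (g/Kp)^(1/1) = (0.797/0.125)^(1/1) = 6.38 atm.

P = 6.38 atm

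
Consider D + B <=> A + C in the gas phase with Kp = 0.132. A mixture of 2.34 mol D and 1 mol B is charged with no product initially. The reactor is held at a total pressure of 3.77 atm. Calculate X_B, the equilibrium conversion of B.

Take 1 mol B as basis and let X be its fractional conversion, so ξ = X.
Mole table: n_D = 2.34 − X; n_B = 1 − X; n_A = X; n_C = X.
n_T stays at 3.34 (no change in mole number).
With p_i = (n_i/n_T)P, Kp = p_A p_C / (p_D p_B).
Equating to 0.132 and solving on 0 < X < 1: X = 0.394.

X = 0.394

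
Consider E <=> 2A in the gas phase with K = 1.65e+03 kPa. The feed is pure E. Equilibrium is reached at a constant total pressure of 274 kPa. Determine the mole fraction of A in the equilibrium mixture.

y_A = 0.873

Take 1 mol E as basis and let X be its fractional conversion, so ξ = X.
At extent ξ: n_E = 1 − X; n_A = 2X.
n_T = Σnᵢ = 1 + X.
y_i = n_i/n_T, p_i = y_i·P. K = p_A^2 / (p_E).
Equating to 1.65e+03 kPa and solving on 0 < X < 1: X = 0.775.
Then n_A = 1.55, n_T = 1.78, so y_A = 0.873.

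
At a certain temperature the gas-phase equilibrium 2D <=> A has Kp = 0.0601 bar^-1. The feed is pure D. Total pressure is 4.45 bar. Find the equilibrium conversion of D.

X = 0.305

Take 1 mol D as basis and let X be its fractional conversion, so ξ = 0.5X.
At extent ξ: n_D = 1 − X; n_A = 0.5X.
n_T = Σnᵢ = 1 − 0.5X.
With p_i = (n_i/n_T)P, Kp = p_A / (p_D^2).
Equating to 0.0601 bar^-1 and solving on 0 < X < 1: X = 0.305.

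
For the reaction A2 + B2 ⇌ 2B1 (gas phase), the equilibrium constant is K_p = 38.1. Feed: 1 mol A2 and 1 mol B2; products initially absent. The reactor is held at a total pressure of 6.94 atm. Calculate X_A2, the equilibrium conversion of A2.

X = 0.755

Let X = conversion of A2 (basis 1 mol A2); extent of reaction ξ = X.
Moles: n_A2 = 1 − X; n_B2 = 1 − X; n_B1 = 2X.
n_T stays at 2 (no change in mole number).
Mole fractions y_i = n_i/n_T; K_p = p_B1^2 / (p_A2 p_B2) with p_i = y_i·P.
Equating to 38.1 and solving on 0 < X < 1: X = 0.755.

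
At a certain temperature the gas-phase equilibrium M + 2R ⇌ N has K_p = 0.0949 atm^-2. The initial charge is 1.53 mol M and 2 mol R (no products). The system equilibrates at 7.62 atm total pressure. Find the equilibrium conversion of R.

X = 0.601

Basis: 2 mol R initially; let X = conversion of R. Extent ξ = X.
Mole table: n_M = 1.53 − X; n_R = 2 − 2X; n_N = X.
n_T = Σnᵢ = 3.53 − 2X.
Mole fractions y_i = n_i/n_T; K_p = p_N / (p_M p_R^2) with p_i = y_i·P.
Substituting and setting equal to 0.0949 atm^-2 gives a polynomial in X; the root in (0,1) is X = 0.601.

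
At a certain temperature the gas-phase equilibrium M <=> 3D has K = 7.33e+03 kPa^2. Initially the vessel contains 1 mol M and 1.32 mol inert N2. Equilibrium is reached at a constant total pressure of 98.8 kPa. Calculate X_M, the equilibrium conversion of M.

Let X = conversion of M (basis 1 mol M); extent of reaction ξ = X.
Moles: n_M = 1 − X; n_D = 3X; n_I = 1.32 (inert).
Total moles n_T = 2.32 + 2X.
y_i = n_i/n_T, p_i = y_i·P. K = p_D^3 / (p_M).
This yields a degree-3 equation in X; solving on (0,1), X = 0.530.

X = 0.530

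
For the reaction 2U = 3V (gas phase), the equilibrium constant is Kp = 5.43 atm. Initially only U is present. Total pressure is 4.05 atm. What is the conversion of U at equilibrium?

X = 0.499

Take 1 mol U as basis and let X be its fractional conversion, so ξ = 0.5X.
Species balance: n_U = 1 − X; n_V = 1.5X.
Total moles n_T = 1 + 0.5X.
With p_i = (n_i/n_T)P, Kp = p_V^3 / (p_U^2).
Substituting and setting equal to 5.43 atm gives a polynomial in X; the root in (0,1) is X = 0.499.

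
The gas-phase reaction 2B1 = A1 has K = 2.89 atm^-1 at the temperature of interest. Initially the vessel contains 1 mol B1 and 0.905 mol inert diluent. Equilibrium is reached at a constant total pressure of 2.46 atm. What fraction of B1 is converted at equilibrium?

X = 0.720

Basis: 1 mol B1 initially; let X = conversion of B1. Extent ξ = 0.5X.
Species balance: n_B1 = 1 − X; n_A1 = 0.5X; n_I = 0.905 (inert).
Summing: n_T = 1.91 − 0.5X.
With p_i = (n_i/n_T)P, K = p_A1 / (p_B1^2).
Setting this equal to 2.89 atm^-1 and taking the physical root (0 < X < 1) gives X = 0.720.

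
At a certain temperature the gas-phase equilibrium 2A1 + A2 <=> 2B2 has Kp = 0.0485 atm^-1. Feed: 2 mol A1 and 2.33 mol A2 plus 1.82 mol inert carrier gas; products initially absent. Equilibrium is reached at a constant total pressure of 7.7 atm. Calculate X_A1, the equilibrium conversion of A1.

X = 0.266

Let X = conversion of A1 (basis 2 mol A1); extent of reaction ξ = X.
At extent ξ: n_A1 = 2 − 2X; n_A2 = 2.33 − X; n_B2 = 2X; n_I = 1.82 (inert).
Summing: n_T = 6.15 − X.
y_i = n_i/n_T, p_i = y_i·P. Kp = p_B2^2 / (p_A1^2 p_A2).
Equating to 0.0485 atm^-1 and solving on 0 < X < 1: X = 0.266.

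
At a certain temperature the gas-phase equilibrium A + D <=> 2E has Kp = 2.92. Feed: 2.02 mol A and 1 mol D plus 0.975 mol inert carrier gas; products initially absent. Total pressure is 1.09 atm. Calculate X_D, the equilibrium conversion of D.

Basis: 1 mol D initially; let X = conversion of D. Extent ξ = X.
Moles: n_A = 2.02 − X; n_D = 1 − X; n_E = 2X; n_I = 0.975 (inert).
Total moles n_T = 4 (Δν = 0, constant).
Mole fractions y_i = n_i/n_T; Kp = p_E^2 / (p_A p_D) with p_i = y_i·P.
Equating to 2.92 and solving on 0 < X < 1: X = 0.622.

X = 0.622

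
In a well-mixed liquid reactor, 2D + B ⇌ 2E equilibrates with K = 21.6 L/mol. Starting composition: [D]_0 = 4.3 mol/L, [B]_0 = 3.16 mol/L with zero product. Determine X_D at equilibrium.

Let X = conversion of D; extent ξ = 4.3X/2 mol/L.
Concentrations: [D] = 4.3 − 4.3X; [B] = 3.16 − 2.15X; [E] = 4.3X.
K = [E]^2 / ([D]^2 [B]).
Solving K = 21.6 for X ∈ (0,1): X = 0.844.

X = 0.844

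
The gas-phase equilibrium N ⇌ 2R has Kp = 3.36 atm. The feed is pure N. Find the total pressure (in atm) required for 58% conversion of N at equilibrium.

P = 1.66 atm

Basis: 1 mol N initially; let X = conversion of N. Extent ξ = X.
At extent ξ: n_N = 1 − X; n_R = 2X.
Summing: n_T = 1 + X.
Kp = p_R^2 / (p_N) with p_i = (n_i/n_T)·P.
At X = 0.58: the mole-fraction product g(X) = Π y_i^ν_i = 2.028. Since Kp = g(X)·P^{1}, P = (Kp/g)^(1/1) = (3.36/2.028)^(1/1) = 1.66 atm.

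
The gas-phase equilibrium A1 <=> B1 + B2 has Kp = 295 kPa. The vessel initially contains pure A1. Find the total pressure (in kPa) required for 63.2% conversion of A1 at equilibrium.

P = 444 kPa

Take 1 mol A1 as basis and let X be its fractional conversion, so ξ = X.
Mole table: n_A1 = 1 − X; n_B1 = X; n_B2 = X.
n_T = Σnᵢ = 1 + X.
Kp = p_B1 p_B2 / (p_A1) with p_i = (n_i/n_T)·P.
At X = 0.632: the mole-fraction product g(X) = Π y_i^ν_i = 0.6651. Since Kp = g(X)·P^{1}, P = (Kp/g)^(1/1) = (295/0.6651)^(1/1) = 444 kPa.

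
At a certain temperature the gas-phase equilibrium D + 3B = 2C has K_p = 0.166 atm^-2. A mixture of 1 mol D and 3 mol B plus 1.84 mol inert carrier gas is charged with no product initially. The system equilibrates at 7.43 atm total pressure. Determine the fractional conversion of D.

Take 1 mol D as basis and let X be its fractional conversion, so ξ = X.
Mole table: n_D = 1 − X; n_B = 3 − 3X; n_C = 2X; n_I = 1.84 (inert).
Total moles n_T = 5.84 − 2X.
With p_i = (n_i/n_T)P, K_p = p_C^2 / (p_D p_B^3).
Equating to 0.166 atm^-2 and solving on 0 < X < 1: X = 0.462.

X = 0.462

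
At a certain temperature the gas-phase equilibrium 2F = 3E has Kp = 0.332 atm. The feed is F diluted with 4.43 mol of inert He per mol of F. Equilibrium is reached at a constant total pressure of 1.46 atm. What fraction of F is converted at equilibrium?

X = 0.473

Take 1 mol F as basis and let X be its fractional conversion, so ξ = 0.5X.
At extent ξ: n_F = 1 − X; n_E = 1.5X; n_I = 4.43 (inert).
Total moles n_T = 5.43 + 0.5X.
y_i = n_i/n_T, p_i = y_i·P. Kp = p_E^3 / (p_F^2).
Equating to 0.332 atm and solving on 0 < X < 1: X = 0.473.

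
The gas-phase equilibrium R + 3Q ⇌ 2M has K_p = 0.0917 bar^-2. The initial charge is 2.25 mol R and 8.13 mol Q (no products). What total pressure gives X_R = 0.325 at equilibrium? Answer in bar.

P = 2.42 bar

Basis: 2.25 mol R initially; let X = conversion of R. Extent ξ = 2.25X.
Moles: n_R = 2.25 − 2.25X; n_Q = 8.13 − 6.75X; n_M = 4.5X.
Summing: n_T = 10.4 − 4.5X.
K_p = p_M^2 / (p_R p_Q^3) with p_i = (n_i/n_T)·P.
At X = 0.325: the mole-fraction product g(X) = Π y_i^ν_i = 0.5354. Since K_p = g(X)·P^{-2}, P = (g/K_p)^(1/2) = (0.5354/0.0917)^(1/2) = 2.42 bar.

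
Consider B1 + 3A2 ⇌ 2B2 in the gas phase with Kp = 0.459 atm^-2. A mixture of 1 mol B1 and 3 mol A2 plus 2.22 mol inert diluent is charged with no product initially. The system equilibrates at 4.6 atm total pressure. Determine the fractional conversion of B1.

Basis: 1 mol B1 initially; let X = conversion of B1. Extent ξ = X.
Mole table: n_B1 = 1 − X; n_A2 = 3 − 3X; n_B2 = 2X; n_I = 2.22 (inert).
Summing: n_T = 6.22 − 2X.
Mole fractions y_i = n_i/n_T; Kp = p_B2^2 / (p_B1 p_A2^3) with p_i = y_i·P.
Setting this equal to 0.459 atm^-2 and taking the physical root (0 < X < 1) gives X = 0.454.

X = 0.454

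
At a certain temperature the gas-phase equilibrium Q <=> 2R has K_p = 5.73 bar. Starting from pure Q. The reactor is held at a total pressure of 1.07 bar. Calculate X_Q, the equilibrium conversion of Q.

Basis: 1 mol Q initially; let X = conversion of Q. Extent ξ = X.
Species balance: n_Q = 1 − X; n_R = 2X.
n_T = Σnᵢ = 1 + X.
With p_i = (n_i/n_T)P, K_p = p_R^2 / (p_Q).
Equating to 5.73 bar and solving on 0 < X < 1: X = 0.757.

X = 0.757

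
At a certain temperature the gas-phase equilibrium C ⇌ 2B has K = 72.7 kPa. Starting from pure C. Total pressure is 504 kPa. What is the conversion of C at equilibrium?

Let X = conversion of C (basis 1 mol C); extent of reaction ξ = X.
At extent ξ: n_C = 1 − X; n_B = 2X.
Summing: n_T = 1 + X.
With p_i = (n_i/n_T)P, K = p_B^2 / (p_C).
Setting this equal to 72.7 kPa and taking the physical root (0 < X < 1) gives X = 0.187.

X = 0.187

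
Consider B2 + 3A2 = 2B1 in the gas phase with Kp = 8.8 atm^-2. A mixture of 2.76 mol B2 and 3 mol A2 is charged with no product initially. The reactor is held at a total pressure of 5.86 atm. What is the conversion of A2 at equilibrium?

X = 0.854

Let X = conversion of A2 (basis 3 mol A2); extent of reaction ξ = X.
Species balance: n_B2 = 2.76 − X; n_A2 = 3 − 3X; n_B1 = 2X.
Total moles n_T = 5.76 − 2X.
With p_i = (n_i/n_T)P, Kp = p_B1^2 / (p_B2 p_A2^3).
Substituting and setting equal to 8.8 atm^-2 gives a polynomial in X; the root in (0,1) is X = 0.854.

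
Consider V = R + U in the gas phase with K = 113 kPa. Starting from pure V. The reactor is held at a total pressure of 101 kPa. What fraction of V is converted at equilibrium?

X = 0.727

Basis: 1 mol V initially; let X = conversion of V. Extent ξ = X.
At extent ξ: n_V = 1 − X; n_R = X; n_U = X.
Total moles n_T = 1 + X.
Mole fractions y_i = n_i/n_T; K = p_R p_U / (p_V) with p_i = y_i·P.
Equating to 113 kPa and solving on 0 < X < 1: X = 0.727.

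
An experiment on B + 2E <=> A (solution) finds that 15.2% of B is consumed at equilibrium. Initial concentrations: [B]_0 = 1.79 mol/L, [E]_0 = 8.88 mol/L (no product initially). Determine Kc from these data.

Kc = 0.00258 (mol/L)^-2

Let X = conversion of B.
Concentrations: [B] = 1.79 − 1.79X; [E] = 8.88 − 3.58X; [A] = 1.79X.
At X = 0.152: [B] = 1.52, [E] = 8.34, [A] = 0.272.
Kc = [A] / ([B] [E]^2) = 0.00258 (mol/L)^-2.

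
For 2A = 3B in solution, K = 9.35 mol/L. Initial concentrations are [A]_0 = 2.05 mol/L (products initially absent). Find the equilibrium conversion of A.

Let X = conversion of A; extent ξ = 2.05X/2 mol/L.
Concentrations: [A] = 2.05 − 2.05X; [B] = 3.07X.
K = [B]^3 / ([A]^2).
This equals 9.35 at X = 0.600 (the root in 0 < X < 1).

X = 0.600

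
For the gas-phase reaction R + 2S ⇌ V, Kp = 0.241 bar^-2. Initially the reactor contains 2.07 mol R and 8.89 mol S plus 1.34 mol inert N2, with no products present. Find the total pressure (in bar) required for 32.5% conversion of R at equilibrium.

Let X = conversion of R (basis 2.07 mol R); extent of reaction ξ = 2.07X.
At extent ξ: n_R = 2.07 − 2.07X; n_S = 8.89 − 4.14X; n_V = 2.07X; n_I = 1.34 (inert).
n_T = Σnᵢ = 12.3 − 4.14X.
Kp = p_V / (p_R p_S^2) with p_i = (n_i/n_T)·P.
At X = 0.325: the mole-fraction product g(X) = Π y_i^ν_i = 1.015. Since Kp = g(X)·P^{-2}, P = (g/Kp)^(1/2) = (1.015/0.241)^(1/2) = 2.05 bar.

P = 2.05 bar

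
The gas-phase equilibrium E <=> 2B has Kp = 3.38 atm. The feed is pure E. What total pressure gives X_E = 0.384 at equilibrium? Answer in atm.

P = 4.89 atm

Basis: 1 mol E initially; let X = conversion of E. Extent ξ = X.
Moles: n_E = 1 − X; n_B = 2X.
Total moles n_T = 1 + X.
Kp = p_B^2 / (p_E) with p_i = (n_i/n_T)·P.
At X = 0.384: the mole-fraction product g(X) = Π y_i^ν_i = 0.6918. Since Kp = g(X)·P^{1}, P = (Kp/g)^(1/1) = (3.38/0.6918)^(1/1) = 4.89 atm.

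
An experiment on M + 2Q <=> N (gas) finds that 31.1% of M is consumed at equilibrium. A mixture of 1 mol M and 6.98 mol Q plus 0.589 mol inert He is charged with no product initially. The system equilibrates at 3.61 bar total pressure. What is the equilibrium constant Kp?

Let X = conversion of M (basis 1 mol M); extent of reaction ξ = X.
Mole table: n_M = 1 − X; n_Q = 6.98 − 2X; n_N = X; n_I = 0.589 (inert).
Summing: n_T = 8.57 − 2X.
At X = 0.311: n_M = 0.689, n_Q = 6.36, n_N = 0.311, n_T = 7.95.
p_i = (n_i/n_T)·P. Kp = p_N / (p_M p_Q^2) = 0.0541 bar^-2.

Kp = 0.0541 bar^-2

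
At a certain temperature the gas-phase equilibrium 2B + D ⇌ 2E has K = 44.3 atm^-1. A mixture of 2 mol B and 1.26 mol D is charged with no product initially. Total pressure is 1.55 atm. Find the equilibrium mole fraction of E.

y_E = 0.633

Let X = conversion of B (basis 2 mol B); extent of reaction ξ = X.
Species balance: n_B = 2 − 2X; n_D = 1.26 − X; n_E = 2X.
n_T = Σnᵢ = 3.26 − X.
Mole fractions y_i = n_i/n_T; K = p_E^2 / (p_B^2 p_D) with p_i = y_i·P.
Substituting and setting equal to 44.3 atm^-1 gives a polynomial in X; the root in (0,1) is X = 0.784.
Then n_E = 1.57, n_T = 2.48, so y_E = 0.633.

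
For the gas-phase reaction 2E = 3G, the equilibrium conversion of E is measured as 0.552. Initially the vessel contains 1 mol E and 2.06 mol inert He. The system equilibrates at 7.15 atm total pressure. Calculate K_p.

K_p = 6.06 atm

Basis: 1 mol E initially; let X = conversion of E. Extent ξ = 0.5X.
At extent ξ: n_E = 1 − X; n_G = 1.5X; n_I = 2.06 (inert).
Summing: n_T = 3.06 + 0.5X.
At X = 0.552: n_E = 0.448, n_G = 0.828, n_T = 3.34.
p_i = (n_i/n_T)·P. K_p = p_G^3 / (p_E^2) = 6.06 atm.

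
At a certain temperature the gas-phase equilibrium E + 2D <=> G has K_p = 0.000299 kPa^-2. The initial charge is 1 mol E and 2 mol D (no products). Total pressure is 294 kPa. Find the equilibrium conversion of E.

Take 1 mol E as basis and let X be its fractional conversion, so ξ = X.
Mole table: n_E = 1 − X; n_D = 2 − 2X; n_G = X.
Total moles n_T = 3 − 2X.
Mole fractions y_i = n_i/n_T; K_p = p_G / (p_E p_D^2) with p_i = y_i·P.
Setting this equal to 0.000299 kPa^-2 and taking the physical root (0 < X < 1) gives X = 0.746.

X = 0.746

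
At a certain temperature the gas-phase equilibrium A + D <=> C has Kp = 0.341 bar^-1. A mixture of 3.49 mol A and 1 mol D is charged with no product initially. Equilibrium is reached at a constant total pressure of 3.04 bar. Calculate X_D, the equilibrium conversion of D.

X = 0.438

Let X = conversion of D (basis 1 mol D); extent of reaction ξ = X.
Mole table: n_A = 3.49 − X; n_D = 1 − X; n_C = X.
n_T = Σnᵢ = 4.49 − X.
Mole fractions y_i = n_i/n_T; Kp = p_C / (p_A p_D) with p_i = y_i·P.
Equating to 0.341 bar^-1 and solving on 0 < X < 1: X = 0.438.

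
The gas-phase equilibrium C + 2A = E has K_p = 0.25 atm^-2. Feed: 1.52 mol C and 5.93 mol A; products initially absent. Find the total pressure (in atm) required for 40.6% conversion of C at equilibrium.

Let X = conversion of C (basis 1.52 mol C); extent of reaction ξ = 1.52X.
At extent ξ: n_C = 1.52 − 1.52X; n_A = 5.93 − 3.04X; n_E = 1.52X.
Summing: n_T = 7.45 − 3.04X.
K_p = p_E / (p_C p_A^2) with p_i = (n_i/n_T)·P.
At X = 0.406: the mole-fraction product g(X) = Π y_i^ν_i = 1.198. Since K_p = g(X)·P^{-2}, P = (g/K_p)^(1/2) = (1.198/0.25)^(1/2) = 2.19 atm.

P = 2.19 atm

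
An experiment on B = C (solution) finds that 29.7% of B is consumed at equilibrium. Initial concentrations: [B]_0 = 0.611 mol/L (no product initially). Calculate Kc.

Let X = conversion of B.
Concentrations: [B] = 0.611 − 0.611X; [C] = 0.611X.
At X = 0.297: [B] = 0.43, [C] = 0.181.
Kc = [C] / ([B]) = 0.422.

Kc = 0.422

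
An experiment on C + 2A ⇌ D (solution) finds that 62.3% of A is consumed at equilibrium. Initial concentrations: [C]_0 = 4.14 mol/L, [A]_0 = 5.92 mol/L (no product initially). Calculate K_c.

Let X = conversion of A.
Concentrations: [C] = 4.14 − 2.96X; [A] = 5.92 − 5.92X; [D] = 2.96X.
At X = 0.623: [C] = 2.3, [A] = 2.23, [D] = 1.84.
K_c = [D] / ([C] [A]^2) = 0.161 (mol/L)^-2.

K_c = 0.161 (mol/L)^-2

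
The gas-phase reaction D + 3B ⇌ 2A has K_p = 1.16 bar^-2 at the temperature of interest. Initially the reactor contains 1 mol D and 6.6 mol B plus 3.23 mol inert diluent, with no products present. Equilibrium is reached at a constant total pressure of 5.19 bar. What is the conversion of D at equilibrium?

X = 0.873

Take 1 mol D as basis and let X be its fractional conversion, so ξ = X.
At extent ξ: n_D = 1 − X; n_B = 6.6 − 3X; n_A = 2X; n_I = 3.23 (inert).
Total moles n_T = 10.8 − 2X.
Mole fractions y_i = n_i/n_T; K_p = p_A^2 / (p_D p_B^3) with p_i = y_i·P.
This yields a degree-4 equation in X; solving on (0,1), X = 0.873.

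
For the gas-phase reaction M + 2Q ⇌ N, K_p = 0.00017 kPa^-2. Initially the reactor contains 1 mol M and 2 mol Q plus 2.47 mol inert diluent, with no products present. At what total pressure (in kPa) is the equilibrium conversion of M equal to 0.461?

P = 299 kPa

Take 1 mol M as basis and let X be its fractional conversion, so ξ = X.
Moles: n_M = 1 − X; n_Q = 2 − 2X; n_N = X; n_I = 2.47 (inert).
Summing: n_T = 5.47 − 2X.
K_p = p_N / (p_M p_Q^2) with p_i = (n_i/n_T)·P.
At X = 0.461: the mole-fraction product g(X) = Π y_i^ν_i = 15.22. Since K_p = g(X)·P^{-2}, P = (g/K_p)^(1/2) = (15.22/0.00017)^(1/2) = 299 kPa.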